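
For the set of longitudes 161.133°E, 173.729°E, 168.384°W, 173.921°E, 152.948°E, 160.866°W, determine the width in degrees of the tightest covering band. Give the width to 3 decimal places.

46.186°

Sort the longitudes: -168.384°, -160.866°, +152.948°, +161.133°, +173.729°, +173.921°.
Eastward gaps between consecutive values (wrapping around): 7.518°, 313.814°, 8.185°, 12.596°, 0.192°, 17.695°.
Largest gap = 313.814° ⇒ minimal covering band is its complement: 360° − 313.814° = 46.186°.
Band runs from +152.948° eastward to -160.866°, crossing the antimeridian.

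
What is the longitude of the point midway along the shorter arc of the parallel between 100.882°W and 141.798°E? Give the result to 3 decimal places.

159.542°W

Signed shortest Δλ from -100.882° to +141.798° is -117.320°.
Midpoint longitude = -100.882° + (-117.320°)/2 = -100.882° − 58.660° = -159.542°.
(The naïve average (-100.882 + +141.798)/2 = 20.458° is on the wrong side of the globe.)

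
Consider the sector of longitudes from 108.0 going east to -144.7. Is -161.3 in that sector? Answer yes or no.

Yes

Band width going east from +108.0° to -144.7°: ((-144.7 − 108.0) mod 360) = 107.3°.
Offset of -161.3° east of the west edge: ((-161.3 − 108.0) mod 360) = 90.7°.
90.7° ≤ 107.3° ⇒ inside.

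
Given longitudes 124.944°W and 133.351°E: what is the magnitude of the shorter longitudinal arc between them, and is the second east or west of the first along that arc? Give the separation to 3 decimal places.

101.705° west

Raw difference: 133.351 − -124.944 = 258.295°.
Normalise into (−180°, 180°]: 258.295° − 360° = -101.705°.
Negative ⇒ the second point lies to the west; separation 101.705°.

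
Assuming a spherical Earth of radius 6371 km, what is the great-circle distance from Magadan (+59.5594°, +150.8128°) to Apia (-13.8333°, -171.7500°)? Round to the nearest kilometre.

8825 km

Δλ = -171.7500 − 150.8128 = -322.5628°; wrapped into (−180°, 180°]: 37.4372°.
Δφ = -13.8333 − 59.5594 = -73.3927°.
a = sin²(Δφ/2) + cos φ₁ · cos φ₂ · sin²(Δλ/2) = 0.407761.
c = 2·atan2(√a, √(1−a)) = 1.38525 rad → d = 6371·c ≈ 8825.46 km.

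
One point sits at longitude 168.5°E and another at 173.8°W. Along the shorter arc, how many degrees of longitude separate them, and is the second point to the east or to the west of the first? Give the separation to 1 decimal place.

17.7° east

Raw difference: -173.8 − 168.5 = -342.3°.
Normalise into (−180°, 180°]: -342.3° + 360° = 17.7°.
Positive ⇒ the second point lies to the east; separation 17.7°.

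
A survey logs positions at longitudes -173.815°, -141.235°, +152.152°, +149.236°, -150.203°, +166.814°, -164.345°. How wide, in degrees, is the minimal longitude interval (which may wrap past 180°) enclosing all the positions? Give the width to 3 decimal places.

69.529°

Sort the longitudes: -173.815°, -164.345°, -150.203°, -141.235°, +149.236°, +152.152°, +166.814°.
Eastward gaps between consecutive values (wrapping around): 9.470°, 14.142°, 8.968°, 290.471°, 2.916°, 14.662°, 19.371°.
Largest gap = 290.471° ⇒ minimal covering band is its complement: 360° − 290.471° = 69.529°.
Band runs from +149.236° eastward to -141.235°, crossing the antimeridian.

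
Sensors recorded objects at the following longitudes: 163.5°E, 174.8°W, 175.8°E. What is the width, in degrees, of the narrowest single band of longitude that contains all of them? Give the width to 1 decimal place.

21.7°

Sort the longitudes: -174.8°, +163.5°, +175.8°.
Eastward gaps between consecutive values (wrapping around): 338.3°, 12.3°, 9.4°.
Largest gap = 338.3° ⇒ minimal covering band is its complement: 360° − 338.3° = 21.7°.
Band runs from +163.5° eastward to -174.8°, crossing the antimeridian.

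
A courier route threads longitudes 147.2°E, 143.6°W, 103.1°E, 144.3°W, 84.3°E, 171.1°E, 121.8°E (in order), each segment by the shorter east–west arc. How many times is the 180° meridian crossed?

Leg 1: +147.2° → -143.6°, shortest Δλ = 69.2° (east) — crosses 180°.
Leg 2: -143.6° → +103.1°, shortest Δλ = -113.3° (west) — crosses 180°.
Leg 3: +103.1° → -144.3°, shortest Δλ = 112.6° (east) — crosses 180°.
Leg 4: -144.3° → +84.3°, shortest Δλ = -131.4° (west) — crosses 180°.
Leg 5: +84.3° → +171.1°, shortest Δλ = 86.8° (east) — does not cross 180°.
Leg 6: +171.1° → +121.8°, shortest Δλ = -49.3° (west) — does not cross 180°.
Total crossings: 4.

4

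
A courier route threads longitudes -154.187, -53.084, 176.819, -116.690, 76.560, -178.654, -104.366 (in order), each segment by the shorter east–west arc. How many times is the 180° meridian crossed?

4

Leg 1: -154.187° → -53.084°, shortest Δλ = 101.103° (east) — does not cross 180°.
Leg 2: -53.084° → +176.819°, shortest Δλ = -130.097° (west) — crosses 180°.
Leg 3: +176.819° → -116.690°, shortest Δλ = 66.491° (east) — crosses 180°.
Leg 4: -116.690° → +76.560°, shortest Δλ = -166.75° (west) — crosses 180°.
Leg 5: +76.560° → -178.654°, shortest Δλ = 104.786° (east) — crosses 180°.
Leg 6: -178.654° → -104.366°, shortest Δλ = 74.288° (east) — does not cross 180°.
Total crossings: 4.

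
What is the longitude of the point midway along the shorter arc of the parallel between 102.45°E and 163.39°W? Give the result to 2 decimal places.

Signed shortest Δλ from +102.45° to -163.39° is +94.16°.
Midpoint longitude = +102.45° + (+94.16°)/2 = +102.45° + 47.08° = +149.53°.
(The naïve average (+102.45 + -163.39)/2 = -30.47° is on the wrong side of the globe.)

149.53°E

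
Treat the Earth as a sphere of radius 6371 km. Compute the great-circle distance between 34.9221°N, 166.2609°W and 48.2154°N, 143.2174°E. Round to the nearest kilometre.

4366 km

Δλ = 143.2174 − -166.2609 = 309.4783°; wrapped into (−180°, 180°]: -50.5217°.
Δφ = 48.2154 − 34.9221 = 13.2933°.
a = sin²(Δφ/2) + cos φ₁ · cos φ₂ · sin²(Δλ/2) = 0.112891.
c = 2·atan2(√a, √(1−a)) = 0.68532 rad → d = 6371·c ≈ 4366.15 km.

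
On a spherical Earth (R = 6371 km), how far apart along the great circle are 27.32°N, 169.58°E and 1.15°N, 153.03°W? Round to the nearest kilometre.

Δλ = -153.03 − 169.58 = -322.61°; wrapped into (−180°, 180°]: 37.39°.
Δφ = 1.15 − 27.32 = -26.17°.
a = sin²(Δφ/2) + cos φ₁ · cos φ₂ · sin²(Δλ/2) = 0.142517.
c = 2·atan2(√a, √(1−a)) = 0.77422 rad → d = 6371·c ≈ 4932.56 km.

4933 km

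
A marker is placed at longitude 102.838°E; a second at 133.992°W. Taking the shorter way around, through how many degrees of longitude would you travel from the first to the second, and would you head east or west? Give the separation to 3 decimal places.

123.170° east

Raw difference: -133.992 − 102.838 = -236.83°.
Normalise into (−180°, 180°]: -236.83° + 360° = 123.17°.
Positive ⇒ the second point lies to the east; separation 123.170°.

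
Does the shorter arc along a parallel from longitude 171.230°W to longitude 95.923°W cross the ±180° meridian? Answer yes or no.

No

Signed shortest Δλ = ((-95.923 − -171.230 + 180) mod 360) − 180 = 75.307°.
Going east by 75.307° from -171.230° reaches -95.923° without touching 180°.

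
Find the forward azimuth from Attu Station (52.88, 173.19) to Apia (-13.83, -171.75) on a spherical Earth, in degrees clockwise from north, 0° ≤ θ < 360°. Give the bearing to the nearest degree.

164°

Δλ = -171.75 − 173.19 = -344.94°; wrapped into (−180°, 180°]: 15.06°.
θ = atan2( sin Δλ · cos φ₂ , cos φ₁ · sin φ₂ − sin φ₁ · cos φ₂ · cos Δλ )
  = atan2(0.25230, -0.89192) = 164.205° → normalised to [0°, 360°): 164.205°.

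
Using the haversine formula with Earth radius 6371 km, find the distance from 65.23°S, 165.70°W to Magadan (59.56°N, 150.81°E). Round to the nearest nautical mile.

7743 nmi

Δλ = 150.81 − -165.70 = 316.51°; wrapped into (−180°, 180°]: -43.49°.
Δφ = 59.56 − -65.23 = 124.79°.
a = sin²(Δφ/2) + cos φ₁ · cos φ₂ · sin²(Δλ/2) = 0.814420.
c = 2·atan2(√a, √(1−a)) = 2.25086 rad → d = 6371·c ≈ 14340.20 km ≈ 7743.09 nmi.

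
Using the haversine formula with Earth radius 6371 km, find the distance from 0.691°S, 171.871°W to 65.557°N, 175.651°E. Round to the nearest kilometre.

Δλ = 175.651 − -171.871 = 347.522°; wrapped into (−180°, 180°]: -12.478°.
Δφ = 65.557 − -0.691 = 66.248°.
a = sin²(Δφ/2) + cos φ₁ · cos φ₂ · sin²(Δλ/2) = 0.303497.
c = 2·atan2(√a, √(1−a)) = 1.16690 rad → d = 6371·c ≈ 7434.31 km.

7434 km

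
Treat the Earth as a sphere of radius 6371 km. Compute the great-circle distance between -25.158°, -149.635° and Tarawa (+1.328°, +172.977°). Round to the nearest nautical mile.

2692 nmi

Δλ = 172.977 − -149.635 = 322.612°; wrapped into (−180°, 180°]: -37.388°.
Δφ = 1.328 − -25.158 = 26.486°.
a = sin²(Δφ/2) + cos φ₁ · cos φ₂ · sin²(Δλ/2) = 0.145437.
c = 2·atan2(√a, √(1−a)) = 0.78254 rad → d = 6371·c ≈ 4985.56 km ≈ 2691.99 nmi.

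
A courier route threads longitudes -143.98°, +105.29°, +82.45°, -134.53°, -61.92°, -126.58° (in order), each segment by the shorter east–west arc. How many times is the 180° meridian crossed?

2

Leg 1: -143.98° → +105.29°, shortest Δλ = -110.73° (west) — crosses 180°.
Leg 2: +105.29° → +82.45°, shortest Δλ = -22.84° (west) — does not cross 180°.
Leg 3: +82.45° → -134.53°, shortest Δλ = 143.02° (east) — crosses 180°.
Leg 4: -134.53° → -61.92°, shortest Δλ = 72.61° (east) — does not cross 180°.
Leg 5: -61.92° → -126.58°, shortest Δλ = -64.66° (west) — does not cross 180°.
Total crossings: 2.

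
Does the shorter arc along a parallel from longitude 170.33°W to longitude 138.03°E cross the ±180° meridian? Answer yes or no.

Naïve |138.03 − -170.33| = 308.36° > 180°, so the shorter arc goes the other way round — across 180°.
Signed shortest Δλ = ((138.03 − -170.33 + 180) mod 360) − 180 = -51.64°.
Going west by 51.64° from -170.33° passes through 180° before reaching +138.03°.

Yes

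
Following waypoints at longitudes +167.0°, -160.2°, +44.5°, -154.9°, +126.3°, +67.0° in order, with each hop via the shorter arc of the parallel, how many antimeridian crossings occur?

Leg 1: +167.0° → -160.2°, shortest Δλ = 32.8° (east) — crosses 180°.
Leg 2: -160.2° → +44.5°, shortest Δλ = -155.3° (west) — crosses 180°.
Leg 3: +44.5° → -154.9°, shortest Δλ = 160.6° (east) — crosses 180°.
Leg 4: -154.9° → +126.3°, shortest Δλ = -78.8° (west) — crosses 180°.
Leg 5: +126.3° → +67.0°, shortest Δλ = -59.3° (west) — does not cross 180°.
Total crossings: 4.

4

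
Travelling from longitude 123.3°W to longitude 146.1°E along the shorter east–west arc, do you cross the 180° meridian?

Naïve |146.1 − -123.3| = 269.4° > 180°, so the shorter arc goes the other way round — across 180°.
Signed shortest Δλ = ((146.1 − -123.3 + 180) mod 360) − 180 = -90.6°.
Going west by 90.6° from -123.3° passes through 180° before reaching +146.1°.

Yes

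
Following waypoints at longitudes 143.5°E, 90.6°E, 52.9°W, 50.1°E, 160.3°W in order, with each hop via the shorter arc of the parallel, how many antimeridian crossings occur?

1

Leg 1: +143.5° → +90.6°, shortest Δλ = -52.9° (west) — does not cross 180°.
Leg 2: +90.6° → -52.9°, shortest Δλ = -143.5° (west) — does not cross 180°.
Leg 3: -52.9° → +50.1°, shortest Δλ = 103.0° (east) — does not cross 180°.
Leg 4: +50.1° → -160.3°, shortest Δλ = 149.6° (east) — crosses 180°.
Total crossings: 1.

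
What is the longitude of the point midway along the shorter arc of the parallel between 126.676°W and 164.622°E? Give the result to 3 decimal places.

Signed shortest Δλ from -126.676° to +164.622° is -68.702°.
Midpoint longitude = -126.676° + (-68.702°)/2 = -126.676° − 34.351° = -161.027°.
(The naïve average (-126.676 + +164.622)/2 = 18.973° is on the wrong side of the globe.)

161.027°W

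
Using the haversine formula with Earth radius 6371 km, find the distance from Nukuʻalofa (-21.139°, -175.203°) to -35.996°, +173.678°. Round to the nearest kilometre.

1974 km

Δλ = 173.678 − -175.203 = 348.881°; wrapped into (−180°, 180°]: -11.119°.
Δφ = -35.996 − -21.139 = -14.857°.
a = sin²(Δφ/2) + cos φ₁ · cos φ₂ · sin²(Δλ/2) = 0.023798.
c = 2·atan2(√a, √(1−a)) = 0.30977 rad → d = 6371·c ≈ 1973.54 km.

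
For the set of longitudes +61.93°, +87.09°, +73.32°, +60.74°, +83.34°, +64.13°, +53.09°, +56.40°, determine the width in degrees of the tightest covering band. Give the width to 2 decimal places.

34.00°

Sort the longitudes: +53.09°, +56.40°, +60.74°, +61.93°, +64.13°, +73.32°, +83.34°, +87.09°.
Eastward gaps between consecutive values (wrapping around): 3.31°, 4.34°, 1.19°, 2.20°, 9.19°, 10.02°, 3.75°, 326.00°.
Largest gap = 326.00° ⇒ minimal covering band is its complement: 360° − 326.00° = 34.00°.
Band runs from +53.09° eastward to +87.09°.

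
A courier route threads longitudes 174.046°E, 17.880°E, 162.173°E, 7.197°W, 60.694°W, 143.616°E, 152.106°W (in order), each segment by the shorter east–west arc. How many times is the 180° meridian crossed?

2

Leg 1: +174.046° → +17.880°, shortest Δλ = -156.166° (west) — does not cross 180°.
Leg 2: +17.880° → +162.173°, shortest Δλ = 144.293° (east) — does not cross 180°.
Leg 3: +162.173° → -7.197°, shortest Δλ = -169.37° (west) — does not cross 180°.
Leg 4: -7.197° → -60.694°, shortest Δλ = -53.497° (west) — does not cross 180°.
Leg 5: -60.694° → +143.616°, shortest Δλ = -155.69° (west) — crosses 180°.
Leg 6: +143.616° → -152.106°, shortest Δλ = 64.278° (east) — crosses 180°.
Total crossings: 2.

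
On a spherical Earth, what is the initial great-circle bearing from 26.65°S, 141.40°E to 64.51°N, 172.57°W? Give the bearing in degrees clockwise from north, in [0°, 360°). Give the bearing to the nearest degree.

Δλ = -172.57 − 141.40 = -313.97°; wrapped into (−180°, 180°]: 46.03°.
θ = atan2( sin Δλ · cos φ₂ , cos φ₁ · sin φ₂ − sin φ₁ · cos φ₂ · cos Δλ )
  = atan2(0.30973, 0.94078) = 18.223° → normalised to [0°, 360°): 18.223°.

18°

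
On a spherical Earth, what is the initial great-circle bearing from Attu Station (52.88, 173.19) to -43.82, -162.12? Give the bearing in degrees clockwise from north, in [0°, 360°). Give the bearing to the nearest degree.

162°

Δλ = -162.12 − 173.19 = -335.31°; wrapped into (−180°, 180°]: 24.69°.
θ = atan2( sin Δλ · cos φ₂ , cos φ₁ · sin φ₂ − sin φ₁ · cos φ₂ · cos Δλ )
  = atan2(0.30138, -0.94058) = 162.233° → normalised to [0°, 360°): 162.233°.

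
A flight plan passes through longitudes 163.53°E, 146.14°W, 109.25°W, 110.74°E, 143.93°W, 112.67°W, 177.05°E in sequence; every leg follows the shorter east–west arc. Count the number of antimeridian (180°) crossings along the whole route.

Leg 1: +163.53° → -146.14°, shortest Δλ = 50.33° (east) — crosses 180°.
Leg 2: -146.14° → -109.25°, shortest Δλ = 36.89° (east) — does not cross 180°.
Leg 3: -109.25° → +110.74°, shortest Δλ = -140.01° (west) — crosses 180°.
Leg 4: +110.74° → -143.93°, shortest Δλ = 105.33° (east) — crosses 180°.
Leg 5: -143.93° → -112.67°, shortest Δλ = 31.26° (east) — does not cross 180°.
Leg 6: -112.67° → +177.05°, shortest Δλ = -70.28° (west) — crosses 180°.
Total crossings: 4.

4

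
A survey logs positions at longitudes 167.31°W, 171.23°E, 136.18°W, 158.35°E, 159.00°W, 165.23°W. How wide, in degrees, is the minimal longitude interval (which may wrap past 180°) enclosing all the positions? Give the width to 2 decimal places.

Sort the longitudes: -167.31°, -165.23°, -159.00°, -136.18°, +158.35°, +171.23°.
Eastward gaps between consecutive values (wrapping around): 2.08°, 6.23°, 22.82°, 294.53°, 12.88°, 21.46°.
Largest gap = 294.53° ⇒ minimal covering band is its complement: 360° − 294.53° = 65.47°.
Band runs from +158.35° eastward to -136.18°, crossing the antimeridian.

65.47°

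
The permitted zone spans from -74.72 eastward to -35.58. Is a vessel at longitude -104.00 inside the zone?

Band width going east from -74.72° to -35.58°: ((-35.58 − -74.72) mod 360) = 39.14°.
Offset of -104.00° east of the west edge: ((-104.00 − -74.72) mod 360) = 330.72°.
330.72° > 39.14° ⇒ outside.

No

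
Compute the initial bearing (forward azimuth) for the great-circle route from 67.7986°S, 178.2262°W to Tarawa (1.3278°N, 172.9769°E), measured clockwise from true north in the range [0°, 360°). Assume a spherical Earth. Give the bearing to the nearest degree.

351°

Δλ = 172.9769 − -178.2262 = 351.2031°; wrapped into (−180°, 180°]: -8.7969°.
θ = atan2( sin Δλ · cos φ₂ , cos φ₁ · sin φ₂ − sin φ₁ · cos φ₂ · cos Δλ )
  = atan2(-0.15289, 0.92348) = -9.401° → normalised to [0°, 360°): 350.599°.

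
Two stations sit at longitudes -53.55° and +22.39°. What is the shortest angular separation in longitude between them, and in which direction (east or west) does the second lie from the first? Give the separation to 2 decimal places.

Raw difference: 22.39 − -53.55 = 75.94°.
Normalise into (−180°, 180°]: 75.94° stays 75.94°.
Positive ⇒ the second point lies to the east; separation 75.94°.

75.94° east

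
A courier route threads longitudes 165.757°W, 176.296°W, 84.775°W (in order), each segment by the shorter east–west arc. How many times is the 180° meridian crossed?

Leg 1: -165.757° → -176.296°, shortest Δλ = -10.539° (west) — does not cross 180°.
Leg 2: -176.296° → -84.775°, shortest Δλ = 91.521° (east) — does not cross 180°.
Total crossings: 0.

0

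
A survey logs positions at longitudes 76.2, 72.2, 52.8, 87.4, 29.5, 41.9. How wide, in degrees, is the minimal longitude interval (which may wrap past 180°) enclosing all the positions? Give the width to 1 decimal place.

57.9°

Sort the longitudes: +29.5°, +41.9°, +52.8°, +72.2°, +76.2°, +87.4°.
Eastward gaps between consecutive values (wrapping around): 12.4°, 10.9°, 19.4°, 4.0°, 11.2°, 302.1°.
Largest gap = 302.1° ⇒ minimal covering band is its complement: 360° − 302.1° = 57.9°.
Band runs from +29.5° eastward to +87.4°.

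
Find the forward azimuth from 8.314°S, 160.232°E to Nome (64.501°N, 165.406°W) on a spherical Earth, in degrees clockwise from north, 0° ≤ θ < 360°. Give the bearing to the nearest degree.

Δλ = -165.406 − 160.232 = -325.638°; wrapped into (−180°, 180°]: 34.362°.
θ = atan2( sin Δλ · cos φ₂ , cos φ₁ · sin φ₂ − sin φ₁ · cos φ₂ · cos Δλ )
  = atan2(0.24298, 0.94449) = 14.427° → normalised to [0°, 360°): 14.427°.

14°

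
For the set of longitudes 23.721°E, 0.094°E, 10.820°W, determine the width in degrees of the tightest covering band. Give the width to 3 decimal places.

34.541°

Sort the longitudes: -10.820°, +0.094°, +23.721°.
Eastward gaps between consecutive values (wrapping around): 10.914°, 23.627°, 325.459°.
Largest gap = 325.459° ⇒ minimal covering band is its complement: 360° − 325.459° = 34.541°.
Band runs from -10.820° eastward to +23.721°.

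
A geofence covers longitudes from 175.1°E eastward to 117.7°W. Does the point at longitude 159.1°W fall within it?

Yes

Band width going east from +175.1° to -117.7°: ((-117.7 − 175.1) mod 360) = 67.2°.
Offset of -159.1° east of the west edge: ((-159.1 − 175.1) mod 360) = 25.8°.
25.8° ≤ 67.2° ⇒ inside.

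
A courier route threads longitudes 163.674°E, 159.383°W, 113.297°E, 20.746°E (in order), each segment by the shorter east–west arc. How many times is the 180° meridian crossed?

Leg 1: +163.674° → -159.383°, shortest Δλ = 36.943° (east) — crosses 180°.
Leg 2: -159.383° → +113.297°, shortest Δλ = -87.32° (west) — crosses 180°.
Leg 3: +113.297° → +20.746°, shortest Δλ = -92.551° (west) — does not cross 180°.
Total crossings: 2.

2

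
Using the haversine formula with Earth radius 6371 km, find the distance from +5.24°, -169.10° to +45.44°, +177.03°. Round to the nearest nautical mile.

Δλ = 177.03 − -169.10 = 346.13°; wrapped into (−180°, 180°]: -13.87°.
Δφ = 45.44 − 5.24 = 40.20°.
a = sin²(Δφ/2) + cos φ₁ · cos φ₂ · sin²(Δλ/2) = 0.128289.
c = 2·atan2(√a, √(1−a)) = 0.73262 rad → d = 6371·c ≈ 4667.54 km ≈ 2520.27 nmi.

2520 nmi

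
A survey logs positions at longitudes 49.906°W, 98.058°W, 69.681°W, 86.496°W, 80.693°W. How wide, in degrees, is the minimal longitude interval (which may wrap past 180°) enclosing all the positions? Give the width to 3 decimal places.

48.152°

Sort the longitudes: -98.058°, -86.496°, -80.693°, -69.681°, -49.906°.
Eastward gaps between consecutive values (wrapping around): 11.562°, 5.803°, 11.012°, 19.775°, 311.848°.
Largest gap = 311.848° ⇒ minimal covering band is its complement: 360° − 311.848° = 48.152°.
Band runs from -98.058° eastward to -49.906°.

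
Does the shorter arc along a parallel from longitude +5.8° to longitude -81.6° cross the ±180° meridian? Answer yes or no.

Signed shortest Δλ = ((-81.6 − 5.8 + 180) mod 360) − 180 = -87.4°.
Going west by 87.4° from +5.8° reaches -81.6° without touching 180°.

No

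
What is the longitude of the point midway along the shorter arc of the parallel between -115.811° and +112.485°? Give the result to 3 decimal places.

Signed shortest Δλ from -115.811° to +112.485° is -131.704°.
Midpoint longitude = -115.811° + (-131.704°)/2 = -115.811° − 65.852° = -181.663°.
Normalise into (−180°, 180°]: +178.337°.
(The naïve average (-115.811 + +112.485)/2 = -1.663° is on the wrong side of the globe.)

+178.337°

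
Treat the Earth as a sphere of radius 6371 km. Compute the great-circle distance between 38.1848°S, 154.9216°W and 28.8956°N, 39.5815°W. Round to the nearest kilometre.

14054 km

Δλ = -39.5815 − -154.9216 = 115.3401°.
Δφ = 28.8956 − -38.1848 = 67.0804°.
a = sin²(Δφ/2) + cos φ₁ · cos φ₂ · sin²(Δλ/2) = 0.796625.
c = 2·atan2(√a, √(1−a)) = 2.20589 rad → d = 6371·c ≈ 14053.71 km.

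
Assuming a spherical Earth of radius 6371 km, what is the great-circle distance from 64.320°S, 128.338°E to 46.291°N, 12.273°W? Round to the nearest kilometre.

Δλ = -12.273 − 128.338 = -140.611°.
Δφ = 46.291 − -64.320 = 110.611°.
a = sin²(Δφ/2) + cos φ₁ · cos φ₂ · sin²(Δλ/2) = 0.941442.
c = 2·atan2(√a, √(1−a)) = 2.65276 rad → d = 6371·c ≈ 16900.77 km.

16901 km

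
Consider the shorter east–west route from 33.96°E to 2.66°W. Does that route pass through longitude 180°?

No

Signed shortest Δλ = ((-2.66 − 33.96 + 180) mod 360) − 180 = -36.62°.
Going west by 36.62° from +33.96° reaches -2.66° without touching 180°.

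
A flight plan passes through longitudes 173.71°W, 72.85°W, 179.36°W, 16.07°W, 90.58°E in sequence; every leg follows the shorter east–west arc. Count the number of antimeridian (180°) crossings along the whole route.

Leg 1: -173.71° → -72.85°, shortest Δλ = 100.86° (east) — does not cross 180°.
Leg 2: -72.85° → -179.36°, shortest Δλ = -106.51° (west) — does not cross 180°.
Leg 3: -179.36° → -16.07°, shortest Δλ = 163.29° (east) — does not cross 180°.
Leg 4: -16.07° → +90.58°, shortest Δλ = 106.65° (east) — does not cross 180°.
Total crossings: 0.

0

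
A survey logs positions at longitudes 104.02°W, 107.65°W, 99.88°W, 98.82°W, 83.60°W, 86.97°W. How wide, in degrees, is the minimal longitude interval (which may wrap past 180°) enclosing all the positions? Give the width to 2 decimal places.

Sort the longitudes: -107.65°, -104.02°, -99.88°, -98.82°, -86.97°, -83.60°.
Eastward gaps between consecutive values (wrapping around): 3.63°, 4.14°, 1.06°, 11.85°, 3.37°, 335.95°.
Largest gap = 335.95° ⇒ minimal covering band is its complement: 360° − 335.95° = 24.05°.
Band runs from -107.65° eastward to -83.60°.

24.05°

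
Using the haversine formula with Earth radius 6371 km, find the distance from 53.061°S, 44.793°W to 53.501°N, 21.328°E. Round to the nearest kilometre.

Δλ = 21.328 − -44.793 = 66.121°.
Δφ = 53.501 − -53.061 = 106.562°.
a = sin²(Δφ/2) + cos φ₁ · cos φ₂ · sin²(Δλ/2) = 0.748905.
c = 2·atan2(√a, √(1−a)) = 2.09187 rad → d = 6371·c ≈ 13327.29 km.

13327 km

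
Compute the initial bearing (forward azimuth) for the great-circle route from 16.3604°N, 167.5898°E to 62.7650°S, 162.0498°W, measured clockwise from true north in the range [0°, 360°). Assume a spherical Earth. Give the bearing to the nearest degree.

167°

Δλ = -162.0498 − 167.5898 = -329.6396°; wrapped into (−180°, 180°]: 30.3604°.
θ = atan2( sin Δλ · cos φ₂ , cos φ₁ · sin φ₂ − sin φ₁ · cos φ₂ · cos Δλ )
  = atan2(0.23131, -0.96436) = 166.512° → normalised to [0°, 360°): 166.512°.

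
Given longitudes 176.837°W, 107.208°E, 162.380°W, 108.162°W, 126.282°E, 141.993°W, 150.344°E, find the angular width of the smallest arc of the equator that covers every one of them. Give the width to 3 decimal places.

144.630°

Sort the longitudes: -176.837°, -162.380°, -141.993°, -108.162°, +107.208°, +126.282°, +150.344°.
Eastward gaps between consecutive values (wrapping around): 14.457°, 20.387°, 33.831°, 215.370°, 19.074°, 24.062°, 32.819°.
Largest gap = 215.370° ⇒ minimal covering band is its complement: 360° − 215.370° = 144.630°.
Band runs from +107.208° eastward to -108.162°, crossing the antimeridian.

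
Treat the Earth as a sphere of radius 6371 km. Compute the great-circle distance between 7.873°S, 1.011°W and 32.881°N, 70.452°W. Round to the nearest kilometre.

Δλ = -70.452 − -1.011 = -69.441°.
Δφ = 32.881 − -7.873 = 40.754°.
a = sin²(Δφ/2) + cos φ₁ · cos φ₂ · sin²(Δλ/2) = 0.391115.
c = 2·atan2(√a, √(1−a)) = 1.35127 rad → d = 6371·c ≈ 8608.93 km.

8609 km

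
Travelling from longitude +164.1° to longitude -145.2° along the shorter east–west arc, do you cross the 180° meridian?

Naïve |-145.2 − 164.1| = 309.3° > 180°, so the shorter arc goes the other way round — across 180°.
Signed shortest Δλ = ((-145.2 − 164.1 + 180) mod 360) − 180 = 50.7°.
Going east by 50.7° from +164.1° passes through 180° before reaching -145.2°.

Yes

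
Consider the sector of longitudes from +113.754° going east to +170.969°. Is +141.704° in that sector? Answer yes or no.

Band width going east from +113.754° to +170.969°: ((170.969 − 113.754) mod 360) = 57.215°.
Offset of +141.704° east of the west edge: ((141.704 − 113.754) mod 360) = 27.950°.
27.950° ≤ 57.215° ⇒ inside.

Yes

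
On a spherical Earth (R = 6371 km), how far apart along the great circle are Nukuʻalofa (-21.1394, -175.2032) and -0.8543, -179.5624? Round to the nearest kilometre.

2305 km

Δλ = -179.5624 − -175.2032 = -4.3592°.
Δφ = -0.8543 − -21.1394 = 20.2851°.
a = sin²(Δφ/2) + cos φ₁ · cos φ₂ · sin²(Δλ/2) = 0.032359.
c = 2·atan2(√a, √(1−a)) = 0.36174 rad → d = 6371·c ≈ 2304.67 km.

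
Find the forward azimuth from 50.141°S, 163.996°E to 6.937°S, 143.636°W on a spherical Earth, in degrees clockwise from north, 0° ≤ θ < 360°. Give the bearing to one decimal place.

Δλ = -143.636 − 163.996 = -307.632°; wrapped into (−180°, 180°]: 52.368°.
θ = atan2( sin Δλ · cos φ₂ , cos φ₁ · sin φ₂ − sin φ₁ · cos φ₂ · cos Δλ )
  = atan2(0.78615, 0.38786) = 63.740° → normalised to [0°, 360°): 63.740°.

63.7°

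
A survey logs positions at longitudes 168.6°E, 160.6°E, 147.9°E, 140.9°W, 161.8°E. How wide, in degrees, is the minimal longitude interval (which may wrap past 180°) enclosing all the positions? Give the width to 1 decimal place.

Sort the longitudes: -140.9°, +147.9°, +160.6°, +161.8°, +168.6°.
Eastward gaps between consecutive values (wrapping around): 288.8°, 12.7°, 1.2°, 6.8°, 50.5°.
Largest gap = 288.8° ⇒ minimal covering band is its complement: 360° − 288.8° = 71.2°.
Band runs from +147.9° eastward to -140.9°, crossing the antimeridian.

71.2°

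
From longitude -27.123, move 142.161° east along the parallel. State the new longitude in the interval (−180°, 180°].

Start at -27.123°; shift +142.161° → +115.038°.
+115.038° already lies in (−180°, 180°].

+115.038°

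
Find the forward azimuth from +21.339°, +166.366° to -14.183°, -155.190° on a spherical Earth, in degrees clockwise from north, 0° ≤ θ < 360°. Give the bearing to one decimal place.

Δλ = -155.190 − 166.366 = -321.556°; wrapped into (−180°, 180°]: 38.444°.
θ = atan2( sin Δλ · cos φ₂ , cos φ₁ · sin φ₂ − sin φ₁ · cos φ₂ · cos Δλ )
  = atan2(0.60280, -0.50454) = 129.929° → normalised to [0°, 360°): 129.929°.

129.9°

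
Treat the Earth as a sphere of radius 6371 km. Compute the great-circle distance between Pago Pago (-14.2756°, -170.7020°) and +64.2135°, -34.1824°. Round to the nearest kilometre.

Δλ = -34.1824 − -170.7020 = 136.5196°.
Δφ = 64.2135 − -14.2756 = 78.4891°.
a = sin²(Δφ/2) + cos φ₁ · cos φ₂ · sin²(Δλ/2) = 0.763969.
c = 2·atan2(√a, √(1−a)) = 2.12697 rad → d = 6371·c ≈ 13550.91 km.

13551 km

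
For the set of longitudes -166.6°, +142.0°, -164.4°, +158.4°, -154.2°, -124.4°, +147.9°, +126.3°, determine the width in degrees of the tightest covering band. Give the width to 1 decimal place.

109.3°

Sort the longitudes: -166.6°, -164.4°, -154.2°, -124.4°, +126.3°, +142.0°, +147.9°, +158.4°.
Eastward gaps between consecutive values (wrapping around): 2.2°, 10.2°, 29.8°, 250.7°, 15.7°, 5.9°, 10.5°, 35.0°.
Largest gap = 250.7° ⇒ minimal covering band is its complement: 360° − 250.7° = 109.3°.
Band runs from +126.3° eastward to -124.4°, crossing the antimeridian.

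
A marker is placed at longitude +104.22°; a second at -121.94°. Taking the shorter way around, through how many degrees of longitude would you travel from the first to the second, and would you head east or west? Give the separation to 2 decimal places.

133.84° east

Raw difference: -121.94 − 104.22 = -226.16°.
Normalise into (−180°, 180°]: -226.16° + 360° = 133.84°.
Positive ⇒ the second point lies to the east; separation 133.84°.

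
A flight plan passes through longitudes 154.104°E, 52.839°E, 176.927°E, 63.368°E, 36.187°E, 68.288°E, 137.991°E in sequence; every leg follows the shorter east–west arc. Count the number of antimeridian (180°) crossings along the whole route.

Leg 1: +154.104° → +52.839°, shortest Δλ = -101.265° (west) — does not cross 180°.
Leg 2: +52.839° → +176.927°, shortest Δλ = 124.088° (east) — does not cross 180°.
Leg 3: +176.927° → +63.368°, shortest Δλ = -113.559° (west) — does not cross 180°.
Leg 4: +63.368° → +36.187°, shortest Δλ = -27.181° (west) — does not cross 180°.
Leg 5: +36.187° → +68.288°, shortest Δλ = 32.101° (east) — does not cross 180°.
Leg 6: +68.288° → +137.991°, shortest Δλ = 69.703° (east) — does not cross 180°.
Total crossings: 0.

0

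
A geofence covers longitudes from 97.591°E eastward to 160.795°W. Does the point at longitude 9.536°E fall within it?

No

Band width going east from +97.591° to -160.795°: ((-160.795 − 97.591) mod 360) = 101.614°.
Offset of +9.536° east of the west edge: ((9.536 − 97.591) mod 360) = 271.945°.
271.945° > 101.614° ⇒ outside.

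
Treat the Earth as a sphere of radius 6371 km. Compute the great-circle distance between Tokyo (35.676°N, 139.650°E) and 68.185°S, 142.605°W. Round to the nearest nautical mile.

7116 nmi

Δλ = -142.605 − 139.650 = -282.255°; wrapped into (−180°, 180°]: 77.745°.
Δφ = -68.185 − 35.676 = -103.861°.
a = sin²(Δφ/2) + cos φ₁ · cos φ₂ · sin²(Δλ/2) = 0.738681.
c = 2·atan2(√a, √(1−a)) = 2.06845 rad → d = 6371·c ≈ 13178.07 km ≈ 7115.59 nmi.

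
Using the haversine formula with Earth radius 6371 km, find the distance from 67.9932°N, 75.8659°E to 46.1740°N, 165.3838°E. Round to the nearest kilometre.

5321 km

Δλ = 165.3838 − 75.8659 = 89.5179°.
Δφ = 46.1740 − 67.9932 = -21.8192°.
a = sin²(Δφ/2) + cos φ₁ · cos φ₂ · sin²(Δλ/2) = 0.164468.
c = 2·atan2(√a, √(1−a)) = 0.83515 rad → d = 6371·c ≈ 5320.76 km.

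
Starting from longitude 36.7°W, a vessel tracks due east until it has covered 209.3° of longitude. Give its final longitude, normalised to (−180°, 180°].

Start at -36.7°; shift +209.3° → +172.6°.
+172.6° already lies in (−180°, 180°].

172.6°E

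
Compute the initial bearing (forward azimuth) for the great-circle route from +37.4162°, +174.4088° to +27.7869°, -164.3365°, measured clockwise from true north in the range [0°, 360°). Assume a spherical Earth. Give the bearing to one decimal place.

112.2°

Δλ = -164.3365 − 174.4088 = -338.7453°; wrapped into (−180°, 180°]: 21.2547°.
θ = atan2( sin Δλ · cos φ₂ , cos φ₁ · sin φ₂ − sin φ₁ · cos φ₂ · cos Δλ )
  = atan2(0.32071, -0.13071) = 112.174° → normalised to [0°, 360°): 112.174°.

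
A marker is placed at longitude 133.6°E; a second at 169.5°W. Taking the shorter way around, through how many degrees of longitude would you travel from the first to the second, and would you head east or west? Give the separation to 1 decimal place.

56.9° east

Raw difference: -169.5 − 133.6 = -303.1°.
Normalise into (−180°, 180°]: -303.1° + 360° = 56.9°.
Positive ⇒ the second point lies to the east; separation 56.9°.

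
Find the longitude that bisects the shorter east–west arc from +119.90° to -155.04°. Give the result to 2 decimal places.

Signed shortest Δλ from +119.90° to -155.04° is +85.06°.
Midpoint longitude = +119.90° + (+85.06°)/2 = +119.90° + 42.53° = +162.43°.
(The naïve average (+119.90 + -155.04)/2 = -17.57° is on the wrong side of the globe.)

+162.43°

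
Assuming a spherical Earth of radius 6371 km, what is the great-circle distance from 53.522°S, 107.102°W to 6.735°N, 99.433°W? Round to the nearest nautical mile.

Δλ = -99.433 − -107.102 = 7.669°.
Δφ = 6.735 − -53.522 = 60.257°.
a = sin²(Δφ/2) + cos φ₁ · cos φ₂ · sin²(Δλ/2) = 0.254585.
c = 2·atan2(√a, √(1−a)) = 1.05775 rad → d = 6371·c ≈ 6738.96 km ≈ 3638.74 nmi.

3639 nmi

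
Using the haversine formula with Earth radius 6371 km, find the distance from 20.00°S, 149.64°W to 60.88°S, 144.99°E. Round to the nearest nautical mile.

Δλ = 144.99 − -149.64 = 294.63°; wrapped into (−180°, 180°]: -65.37°.
Δφ = -60.88 − -20.00 = -40.88°.
a = sin²(Δφ/2) + cos φ₁ · cos φ₂ · sin²(Δλ/2) = 0.255315.
c = 2·atan2(√a, √(1−a)) = 1.05943 rad → d = 6371·c ≈ 6749.63 km ≈ 3644.51 nmi.

3645 nmi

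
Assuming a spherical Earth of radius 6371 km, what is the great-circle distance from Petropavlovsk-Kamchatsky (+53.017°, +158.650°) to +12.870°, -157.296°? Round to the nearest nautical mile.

3192 nmi

Δλ = -157.296 − 158.650 = -315.946°; wrapped into (−180°, 180°]: 44.054°.
Δφ = 12.870 − 53.017 = -40.147°.
a = sin²(Δφ/2) + cos φ₁ · cos φ₂ · sin²(Δλ/2) = 0.200294.
c = 2·atan2(√a, √(1−a)) = 0.92803 rad → d = 6371·c ≈ 5912.49 km ≈ 3192.49 nmi.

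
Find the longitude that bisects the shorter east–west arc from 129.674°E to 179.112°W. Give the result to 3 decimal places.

155.281°E

Signed shortest Δλ from +129.674° to -179.112° is +51.214°.
Midpoint longitude = +129.674° + (+51.214°)/2 = +129.674° + 25.607° = +155.281°.
(The naïve average (+129.674 + -179.112)/2 = -24.719° is on the wrong side of the globe.)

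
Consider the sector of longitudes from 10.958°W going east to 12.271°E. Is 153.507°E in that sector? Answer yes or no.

No

Band width going east from -10.958° to +12.271°: ((12.271 − -10.958) mod 360) = 23.229°.
Offset of +153.507° east of the west edge: ((153.507 − -10.958) mod 360) = 164.465°.
164.465° > 23.229° ⇒ outside.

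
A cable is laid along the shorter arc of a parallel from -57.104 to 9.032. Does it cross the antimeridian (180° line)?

Signed shortest Δλ = ((9.032 − -57.104 + 180) mod 360) − 180 = 66.136°.
Going east by 66.136° from -57.104° reaches +9.032° without touching 180°.

No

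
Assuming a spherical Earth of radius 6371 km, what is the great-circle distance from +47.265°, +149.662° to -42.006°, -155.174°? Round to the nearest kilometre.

11313 km

Δλ = -155.174 − 149.662 = -304.836°; wrapped into (−180°, 180°]: 55.164°.
Δφ = -42.006 − 47.265 = -89.271°.
a = sin²(Δφ/2) + cos φ₁ · cos φ₂ · sin²(Δλ/2) = 0.601744.
c = 2·atan2(√a, √(1−a)) = 1.77571 rad → d = 6371·c ≈ 11313.08 km.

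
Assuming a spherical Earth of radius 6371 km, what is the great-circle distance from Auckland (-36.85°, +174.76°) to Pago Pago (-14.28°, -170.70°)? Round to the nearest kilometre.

2894 km

Δλ = -170.70 − 174.76 = -345.46°; wrapped into (−180°, 180°]: 14.54°.
Δφ = -14.28 − -36.85 = 22.57°.
a = sin²(Δφ/2) + cos φ₁ · cos φ₂ · sin²(Δλ/2) = 0.050713.
c = 2·atan2(√a, √(1−a)) = 0.45429 rad → d = 6371·c ≈ 2894.26 km.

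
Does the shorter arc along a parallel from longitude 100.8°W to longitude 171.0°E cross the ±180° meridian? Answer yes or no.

Yes

Naïve |171.0 − -100.8| = 271.8° > 180°, so the shorter arc goes the other way round — across 180°.
Signed shortest Δλ = ((171.0 − -100.8 + 180) mod 360) − 180 = -88.2°.
Going west by 88.2° from -100.8° passes through 180° before reaching +171.0°.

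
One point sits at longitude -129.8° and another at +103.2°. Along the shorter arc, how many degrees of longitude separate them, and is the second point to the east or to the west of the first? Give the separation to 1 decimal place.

Raw difference: 103.2 − -129.8 = 233.0°.
Normalise into (−180°, 180°]: 233.0° − 360° = -127.0°.
Negative ⇒ the second point lies to the west; separation 127.0°.

127.0° west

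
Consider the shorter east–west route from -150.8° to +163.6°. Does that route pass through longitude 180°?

Naïve |163.6 − -150.8| = 314.4° > 180°, so the shorter arc goes the other way round — across 180°.
Signed shortest Δλ = ((163.6 − -150.8 + 180) mod 360) − 180 = -45.6°.
Going west by 45.6° from -150.8° passes through 180° before reaching +163.6°.

Yes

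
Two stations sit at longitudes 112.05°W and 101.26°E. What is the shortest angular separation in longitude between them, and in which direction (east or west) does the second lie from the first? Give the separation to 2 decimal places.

146.69° west

Raw difference: 101.26 − -112.05 = 213.31°.
Normalise into (−180°, 180°]: 213.31° − 360° = -146.69°.
Negative ⇒ the second point lies to the west; separation 146.69°.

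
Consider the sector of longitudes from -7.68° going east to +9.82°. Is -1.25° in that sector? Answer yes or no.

Yes

Band width going east from -7.68° to +9.82°: ((9.82 − -7.68) mod 360) = 17.50°.
Offset of -1.25° east of the west edge: ((-1.25 − -7.68) mod 360) = 6.43°.
6.43° ≤ 17.50° ⇒ inside.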